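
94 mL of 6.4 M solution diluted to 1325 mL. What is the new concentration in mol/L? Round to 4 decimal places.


Dilution: M1*V1 = M2*V2, solve for M2.
M2 = M1*V1 / V2
M2 = 6.4 * 94 / 1325
M2 = 601.6 / 1325
M2 = 0.45403774 mol/L, rounded to 4 dp:

0.4540 mol/L


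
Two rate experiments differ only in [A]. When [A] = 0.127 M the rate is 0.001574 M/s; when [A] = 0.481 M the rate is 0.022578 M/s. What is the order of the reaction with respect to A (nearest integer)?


Rate is proportional to [A]^n, so rate2/rate1 = ([A]2/[A]1)^n. Take logs to solve for n.
rate2/rate1 = 0.022578 / 0.001574 = 14.3443
[A]2/[A]1 = 0.481 / 0.127 = 3.7874
n = ln(14.3443) / ln(3.7874) = 2.0
Nearest integer order:

2


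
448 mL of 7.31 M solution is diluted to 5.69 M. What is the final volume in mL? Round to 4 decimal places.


Dilution: M1*V1 = M2*V2, solve for V2.
V2 = M1*V1 / M2
V2 = 7.31 * 448 / 5.69
V2 = 3274.88 / 5.69
V2 = 575.55008787 mL, rounded to 4 dp:

575.5501 mL


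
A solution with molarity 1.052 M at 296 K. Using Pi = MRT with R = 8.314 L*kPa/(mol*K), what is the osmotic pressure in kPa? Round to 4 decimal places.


Osmotic pressure (van't Hoff): Pi = M*R*T.
RT = 8.314 * 296 = 2460.944
Pi = 1.052 * 2460.944
Pi = 2588.913088 kPa, rounded to 4 dp:

2588.9131 kPa


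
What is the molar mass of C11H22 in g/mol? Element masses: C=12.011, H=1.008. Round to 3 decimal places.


M = sum(count * atomic_mass) over atoms.
M = 11*12.011 + 22*1.008
M = 132.121 + 22.176
M = 154.297 g/mol, rounded to 3 dp:

154.297 g/mol


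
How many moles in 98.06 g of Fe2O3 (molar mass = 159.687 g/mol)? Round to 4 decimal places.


n = mass / M
n = 98.06 / 159.687
n = 0.61407629 mol, rounded to 4 dp:

0.6141 mol


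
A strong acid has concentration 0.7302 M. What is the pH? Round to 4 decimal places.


A strong acid dissociates completely, so [H+] equals the given concentration.
pH = -log10([H+]) = -log10(0.7302)
pH = 0.13655817, rounded to 4 dp:

0.1366


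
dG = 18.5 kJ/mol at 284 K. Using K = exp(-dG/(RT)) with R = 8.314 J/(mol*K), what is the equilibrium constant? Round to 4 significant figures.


dG is in kJ/mol; multiply by 1000 to match R in J/(mol*K).
RT = 8.314 * 284 = 2361.176 J/mol
exponent = -dG*1000 / (RT) = -(18.5*1000) / 2361.176 = -7.83507879
K = exp(-7.83507879)
K = 0.00039561114, rounded to 4 significant figures:

0.0003956


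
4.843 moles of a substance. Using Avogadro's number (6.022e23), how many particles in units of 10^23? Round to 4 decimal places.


N = n * NA, then divide by 1e23 for the requested units.
N / 1e23 = n * 6.022
N / 1e23 = 4.843 * 6.022
N / 1e23 = 29.164546, rounded to 4 dp:

29.1645


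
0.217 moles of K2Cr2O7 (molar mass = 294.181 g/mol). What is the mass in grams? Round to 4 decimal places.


mass = n * M
mass = 0.217 * 294.181
mass = 63.837277 g, rounded to 4 dp:

63.8373 g


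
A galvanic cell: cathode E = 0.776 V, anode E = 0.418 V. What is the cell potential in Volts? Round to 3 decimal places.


Standard cell potential: E_cell = E_cathode - E_anode.
E_cell = 0.776 - (0.418)
E_cell = 0.358 V, rounded to 3 dp:

0.358 V


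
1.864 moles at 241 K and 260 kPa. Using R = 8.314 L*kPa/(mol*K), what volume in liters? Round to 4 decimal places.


PV = nRT, solve for V = nRT / P.
nRT = 1.864 * 8.314 * 241 = 3734.8483
V = 3734.8483 / 260
V = 14.36480115 L, rounded to 4 dp:

14.3648 L


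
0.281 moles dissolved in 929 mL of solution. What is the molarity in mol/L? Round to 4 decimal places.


Convert volume to liters: V_L = V_mL / 1000.
V_L = 929 / 1000 = 0.929 L
M = n / V_L = 0.281 / 0.929
M = 0.30247578 mol/L, rounded to 4 dp:

0.3025 mol/L


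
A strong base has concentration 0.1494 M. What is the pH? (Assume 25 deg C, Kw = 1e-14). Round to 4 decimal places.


A strong base dissociates completely, so [OH-] equals the given concentration.
pOH = -log10([OH-]) = -log10(0.1494) = 0.825649
pH = 14 - pOH = 14 - 0.825649
pH = 13.174351, rounded to 4 dp:

13.1744


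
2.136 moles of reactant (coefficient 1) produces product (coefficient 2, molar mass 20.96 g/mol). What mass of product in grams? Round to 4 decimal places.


Use the coefficient ratio to convert reactant moles to product moles, then multiply by the product's molar mass.
moles_P = moles_R * (coeff_P / coeff_R) = 2.136 * (2/1) = 4.272
mass_P = moles_P * M_P = 4.272 * 20.96
mass_P = 89.54112 g, rounded to 4 dp:

89.5411 g


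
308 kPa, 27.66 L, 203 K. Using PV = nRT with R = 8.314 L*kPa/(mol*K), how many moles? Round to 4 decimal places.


PV = nRT, solve for n = PV / (RT).
PV = 308 * 27.66 = 8519.28
RT = 8.314 * 203 = 1687.742
n = 8519.28 / 1687.742
n = 5.04773834 mol, rounded to 4 dp:

5.0477 mol


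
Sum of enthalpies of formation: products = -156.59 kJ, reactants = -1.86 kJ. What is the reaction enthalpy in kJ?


dH_rxn = sum(dH_f products) - sum(dH_f reactants)
dH_rxn = -156.59 - (-1.86)
dH_rxn = -154.73 kJ:

-154.73 kJ


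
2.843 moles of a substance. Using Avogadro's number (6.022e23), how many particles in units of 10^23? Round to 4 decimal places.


N = n * NA, then divide by 1e23 for the requested units.
N / 1e23 = n * 6.022
N / 1e23 = 2.843 * 6.022
N / 1e23 = 17.120546, rounded to 4 dp:

17.1205


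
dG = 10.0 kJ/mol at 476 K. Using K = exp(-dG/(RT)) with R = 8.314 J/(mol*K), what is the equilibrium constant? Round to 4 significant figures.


dG is in kJ/mol; multiply by 1000 to match R in J/(mol*K).
RT = 8.314 * 476 = 3957.464 J/mol
exponent = -dG*1000 / (RT) = -(10.0*1000) / 3957.464 = -2.52687074
K = exp(-2.52687074)
K = 0.079908685, rounded to 4 significant figures:

0.07991


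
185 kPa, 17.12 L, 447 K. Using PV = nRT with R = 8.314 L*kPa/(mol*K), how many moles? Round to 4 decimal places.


PV = nRT, solve for n = PV / (RT).
PV = 185 * 17.12 = 3167.2
RT = 8.314 * 447 = 3716.358
n = 3167.2 / 3716.358
n = 0.85223221 mol, rounded to 4 dp:

0.8522 mol


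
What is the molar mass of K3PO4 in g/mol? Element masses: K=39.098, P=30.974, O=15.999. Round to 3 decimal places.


M = sum(count * atomic_mass) over atoms.
M = 3*39.098 + 1*30.974 + 4*15.999
M = 117.294 + 30.974 + 63.996
M = 212.264 g/mol, rounded to 3 dp:

212.264 g/mol


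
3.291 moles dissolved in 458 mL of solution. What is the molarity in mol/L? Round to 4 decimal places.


Convert volume to liters: V_L = V_mL / 1000.
V_L = 458 / 1000 = 0.458 L
M = n / V_L = 3.291 / 0.458
M = 7.18558952 mol/L, rounded to 4 dp:

7.1856 mol/L


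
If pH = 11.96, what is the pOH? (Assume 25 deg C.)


At 25 deg C, pH + pOH = 14.
pOH = 14 - pH = 14 - 11.96
pOH = 2.04:

2.04


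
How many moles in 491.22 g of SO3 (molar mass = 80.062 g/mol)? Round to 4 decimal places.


n = mass / M
n = 491.22 / 80.062
n = 6.13549499 mol, rounded to 4 dp:

6.1355 mol


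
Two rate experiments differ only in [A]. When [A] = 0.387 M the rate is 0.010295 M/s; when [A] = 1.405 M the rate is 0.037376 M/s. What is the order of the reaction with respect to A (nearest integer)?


Rate is proportional to [A]^n, so rate2/rate1 = ([A]2/[A]1)^n. Take logs to solve for n.
rate2/rate1 = 0.037376 / 0.010295 = 3.6305
[A]2/[A]1 = 1.405 / 0.387 = 3.6305
n = ln(3.6305) / ln(3.6305) = 1.0
Nearest integer order:

1


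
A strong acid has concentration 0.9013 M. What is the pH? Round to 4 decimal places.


A strong acid dissociates completely, so [H+] equals the given concentration.
pH = -log10([H+]) = -log10(0.9013)
pH = 0.04513063, rounded to 4 dp:

0.0451


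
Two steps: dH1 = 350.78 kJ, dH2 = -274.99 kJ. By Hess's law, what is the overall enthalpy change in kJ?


Hess's law: enthalpy is a state function, so add the step enthalpies.
dH_total = dH1 + dH2 = 350.78 + (-274.99)
dH_total = 75.79 kJ:

75.79 kJ


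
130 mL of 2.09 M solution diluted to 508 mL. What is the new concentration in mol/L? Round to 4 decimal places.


Dilution: M1*V1 = M2*V2, solve for M2.
M2 = M1*V1 / V2
M2 = 2.09 * 130 / 508
M2 = 271.7 / 508
M2 = 0.53484252 mol/L, rounded to 4 dp:

0.5348 mol/L


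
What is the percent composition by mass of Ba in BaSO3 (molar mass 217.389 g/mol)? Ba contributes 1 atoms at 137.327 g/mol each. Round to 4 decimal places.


pct = 100 * (n_elem * M_elem) / M_total
mass_contribution = 1 * 137.327 = 137.327 g/mol
pct = 100 * 137.327 / 217.389
pct = 63.17108961 %, rounded to 4 dp:

63.1711 %


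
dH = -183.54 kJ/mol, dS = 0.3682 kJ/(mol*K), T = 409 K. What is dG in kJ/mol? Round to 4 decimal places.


Gibbs: dG = dH - T*dS (consistent units, dS already in kJ/(mol*K)).
T*dS = 409 * 0.3682 = 150.5938
dG = -183.54 - (150.5938)
dG = -334.1338 kJ/mol, rounded to 4 dp:

-334.1338 kJ/mol


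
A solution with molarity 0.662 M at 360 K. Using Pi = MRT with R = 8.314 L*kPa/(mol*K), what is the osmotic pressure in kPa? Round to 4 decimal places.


Osmotic pressure (van't Hoff): Pi = M*R*T.
RT = 8.314 * 360 = 2993.04
Pi = 0.662 * 2993.04
Pi = 1981.39248 kPa, rounded to 4 dp:

1981.3925 kPa


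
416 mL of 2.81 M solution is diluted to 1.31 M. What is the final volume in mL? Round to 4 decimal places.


Dilution: M1*V1 = M2*V2, solve for V2.
V2 = M1*V1 / M2
V2 = 2.81 * 416 / 1.31
V2 = 1168.96 / 1.31
V2 = 892.33587786 mL, rounded to 4 dp:

892.3359 mL


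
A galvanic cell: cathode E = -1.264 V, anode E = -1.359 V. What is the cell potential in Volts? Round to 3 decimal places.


Standard cell potential: E_cell = E_cathode - E_anode.
E_cell = -1.264 - (-1.359)
E_cell = 0.095 V, rounded to 3 dp:

0.095 V


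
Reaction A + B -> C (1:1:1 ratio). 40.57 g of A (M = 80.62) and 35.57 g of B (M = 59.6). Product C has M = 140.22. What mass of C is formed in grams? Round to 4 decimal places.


Find moles of each reactant; the smaller value is the limiting reagent in a 1:1:1 reaction, so moles_C equals moles of the limiter.
n_A = mass_A / M_A = 40.57 / 80.62 = 0.503225 mol
n_B = mass_B / M_B = 35.57 / 59.6 = 0.596812 mol
Limiting reagent: A (smaller), n_limiting = 0.503225 mol
mass_C = n_limiting * M_C = 0.503225 * 140.22
mass_C = 70.5622095 g, rounded to 4 dp:

70.5622 g


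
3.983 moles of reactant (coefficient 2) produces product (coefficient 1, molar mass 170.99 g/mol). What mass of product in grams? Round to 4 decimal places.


Use the coefficient ratio to convert reactant moles to product moles, then multiply by the product's molar mass.
moles_P = moles_R * (coeff_P / coeff_R) = 3.983 * (1/2) = 1.9915
mass_P = moles_P * M_P = 1.9915 * 170.99
mass_P = 340.526585 g, rounded to 4 dp:

340.5266 g


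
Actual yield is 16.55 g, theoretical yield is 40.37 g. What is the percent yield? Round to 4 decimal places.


% yield = 100 * actual / theoretical
% yield = 100 * 16.55 / 40.37
% yield = 40.99578895 %, rounded to 4 dp:

40.9958 %


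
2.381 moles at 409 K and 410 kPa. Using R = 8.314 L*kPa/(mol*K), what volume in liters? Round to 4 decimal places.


PV = nRT, solve for V = nRT / P.
nRT = 2.381 * 8.314 * 409 = 8096.4143
V = 8096.4143 / 410
V = 19.74735195 L, rounded to 4 dp:

19.7474 L


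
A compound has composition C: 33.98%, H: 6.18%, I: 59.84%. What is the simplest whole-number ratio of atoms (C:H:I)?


Assume 100 g of compound, divide each mass% by atomic mass to get moles, then normalize by the smallest to get a raw atom ratio.
Moles per 100 g: C: 33.98/12.011 = 2.8291, H: 6.18/1.008 = 6.131, I: 59.84/126.904 = 0.4715
Raw ratio (divide by min = 0.4715): C: 6.0, H: 13.002, I: 1.0
Multiply by 1 to clear fractions: C: 6.0 ~= 6, H: 13.002 ~= 13, I: 1.0 ~= 1
Reduce by GCD to get the simplest whole-number ratio:

6:13:1


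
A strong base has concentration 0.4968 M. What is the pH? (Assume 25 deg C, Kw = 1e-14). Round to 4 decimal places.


A strong base dissociates completely, so [OH-] equals the given concentration.
pOH = -log10([OH-]) = -log10(0.4968) = 0.303818
pH = 14 - pOH = 14 - 0.303818
pH = 13.696182, rounded to 4 dp:

13.6962


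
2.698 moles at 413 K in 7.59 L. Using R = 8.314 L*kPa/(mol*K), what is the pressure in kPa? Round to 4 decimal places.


PV = nRT, solve for P = nRT / V.
nRT = 2.698 * 8.314 * 413 = 9264.074
P = 9264.074 / 7.59
P = 1220.56310935 kPa, rounded to 4 dp:

1220.5631 kPa


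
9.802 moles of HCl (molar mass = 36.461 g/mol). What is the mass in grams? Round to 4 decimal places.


mass = n * M
mass = 9.802 * 36.461
mass = 357.390722 g, rounded to 4 dp:

357.3907 g


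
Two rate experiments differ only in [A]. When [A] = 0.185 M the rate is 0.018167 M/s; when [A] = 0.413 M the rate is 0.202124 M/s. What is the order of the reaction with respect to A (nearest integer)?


Rate is proportional to [A]^n, so rate2/rate1 = ([A]2/[A]1)^n. Take logs to solve for n.
rate2/rate1 = 0.202124 / 0.018167 = 11.1259
[A]2/[A]1 = 0.413 / 0.185 = 2.2324
n = ln(11.1259) / ln(2.2324) = 3.0
Nearest integer order:

3


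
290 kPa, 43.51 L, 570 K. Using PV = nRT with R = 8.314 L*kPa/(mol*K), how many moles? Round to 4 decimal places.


PV = nRT, solve for n = PV / (RT).
PV = 290 * 43.51 = 12617.9
RT = 8.314 * 570 = 4738.98
n = 12617.9 / 4738.98
n = 2.66257718 mol, rounded to 4 dp:

2.6626 mol


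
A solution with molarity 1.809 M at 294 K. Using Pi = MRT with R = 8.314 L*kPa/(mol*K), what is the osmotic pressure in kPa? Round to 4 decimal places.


Osmotic pressure (van't Hoff): Pi = M*R*T.
RT = 8.314 * 294 = 2444.316
Pi = 1.809 * 2444.316
Pi = 4421.767644 kPa, rounded to 4 dp:

4421.7676 kPa


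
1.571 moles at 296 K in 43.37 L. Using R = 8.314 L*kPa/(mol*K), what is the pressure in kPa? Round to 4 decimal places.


PV = nRT, solve for P = nRT / V.
nRT = 1.571 * 8.314 * 296 = 3866.143
P = 3866.143 / 43.37
P = 89.14325571 kPa, rounded to 4 dp:

89.1433 kPa


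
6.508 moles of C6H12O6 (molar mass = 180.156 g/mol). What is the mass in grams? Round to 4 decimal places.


mass = n * M
mass = 6.508 * 180.156
mass = 1172.455248 g, rounded to 4 dp:

1172.4552 g


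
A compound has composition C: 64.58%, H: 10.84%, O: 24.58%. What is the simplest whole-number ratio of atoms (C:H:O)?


Assume 100 g of compound, divide each mass% by atomic mass to get moles, then normalize by the smallest to get a raw atom ratio.
Moles per 100 g: C: 64.58/12.011 = 5.3767, H: 10.84/1.008 = 10.754, O: 24.58/15.999 = 1.5363
Raw ratio (divide by min = 1.5363): C: 3.5, H: 7.0, O: 1.0
Multiply by 2 to clear fractions: C: 6.999 ~= 7, H: 13.999 ~= 14, O: 2.0 ~= 2
Reduce by GCD to get the simplest whole-number ratio:

7:14:2


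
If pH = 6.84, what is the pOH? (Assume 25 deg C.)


At 25 deg C, pH + pOH = 14.
pOH = 14 - pH = 14 - 6.84
pOH = 7.16:

7.16


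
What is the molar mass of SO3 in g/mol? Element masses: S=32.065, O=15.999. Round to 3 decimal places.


M = sum(count * atomic_mass) over atoms.
M = 1*32.065 + 3*15.999
M = 32.065 + 47.997
M = 80.062 g/mol, rounded to 3 dp:

80.062 g/mol


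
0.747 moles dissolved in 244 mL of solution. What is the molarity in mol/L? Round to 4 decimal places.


Convert volume to liters: V_L = V_mL / 1000.
V_L = 244 / 1000 = 0.244 L
M = n / V_L = 0.747 / 0.244
M = 3.06147541 mol/L, rounded to 4 dp:

3.0615 mol/L


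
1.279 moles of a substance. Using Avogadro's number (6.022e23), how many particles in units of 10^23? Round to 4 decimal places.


N = n * NA, then divide by 1e23 for the requested units.
N / 1e23 = n * 6.022
N / 1e23 = 1.279 * 6.022
N / 1e23 = 7.702138, rounded to 4 dp:

7.7021


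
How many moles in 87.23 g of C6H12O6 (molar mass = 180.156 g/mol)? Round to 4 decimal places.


n = mass / M
n = 87.23 / 180.156
n = 0.48419148 mol, rounded to 4 dp:

0.4842 mol


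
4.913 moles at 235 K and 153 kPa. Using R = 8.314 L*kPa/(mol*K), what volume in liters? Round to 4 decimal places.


PV = nRT, solve for V = nRT / P.
nRT = 4.913 * 8.314 * 235 = 9598.9703
V = 9598.9703 / 153
V = 62.73836797 L, rounded to 4 dp:

62.7384 L


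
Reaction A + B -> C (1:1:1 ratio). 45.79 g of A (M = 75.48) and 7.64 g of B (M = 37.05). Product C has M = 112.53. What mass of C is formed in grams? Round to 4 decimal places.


Find moles of each reactant; the smaller value is the limiting reagent in a 1:1:1 reaction, so moles_C equals moles of the limiter.
n_A = mass_A / M_A = 45.79 / 75.48 = 0.606651 mol
n_B = mass_B / M_B = 7.64 / 37.05 = 0.206208 mol
Limiting reagent: B (smaller), n_limiting = 0.206208 mol
mass_C = n_limiting * M_C = 0.206208 * 112.53
mass_C = 23.20458624 g, rounded to 4 dp:

23.2046 g


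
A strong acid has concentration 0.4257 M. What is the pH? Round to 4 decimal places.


A strong acid dissociates completely, so [H+] equals the given concentration.
pH = -log10([H+]) = -log10(0.4257)
pH = 0.37089635, rounded to 4 dp:

0.3709


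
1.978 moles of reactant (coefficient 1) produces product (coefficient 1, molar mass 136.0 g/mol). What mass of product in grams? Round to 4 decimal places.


Use the coefficient ratio to convert reactant moles to product moles, then multiply by the product's molar mass.
moles_P = moles_R * (coeff_P / coeff_R) = 1.978 * (1/1) = 1.978
mass_P = moles_P * M_P = 1.978 * 136.0
mass_P = 269.008 g, rounded to 4 dp:

269.0080 g


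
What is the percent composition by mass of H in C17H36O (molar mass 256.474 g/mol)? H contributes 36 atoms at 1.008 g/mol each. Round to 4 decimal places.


pct = 100 * (n_elem * M_elem) / M_total
mass_contribution = 36 * 1.008 = 36.288 g/mol
pct = 100 * 36.288 / 256.474
pct = 14.14880261 %, rounded to 4 dp:

14.1488 %


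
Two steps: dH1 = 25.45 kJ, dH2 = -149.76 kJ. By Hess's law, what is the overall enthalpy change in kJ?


Hess's law: enthalpy is a state function, so add the step enthalpies.
dH_total = dH1 + dH2 = 25.45 + (-149.76)
dH_total = -124.31 kJ:

-124.31 kJ


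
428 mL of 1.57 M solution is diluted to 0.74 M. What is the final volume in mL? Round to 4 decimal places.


Dilution: M1*V1 = M2*V2, solve for V2.
V2 = M1*V1 / M2
V2 = 1.57 * 428 / 0.74
V2 = 671.96 / 0.74
V2 = 908.05405405 mL, rounded to 4 dp:

908.0541 mL


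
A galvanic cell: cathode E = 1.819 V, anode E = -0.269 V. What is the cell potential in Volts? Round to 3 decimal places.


Standard cell potential: E_cell = E_cathode - E_anode.
E_cell = 1.819 - (-0.269)
E_cell = 2.088 V, rounded to 3 dp:

2.088 V


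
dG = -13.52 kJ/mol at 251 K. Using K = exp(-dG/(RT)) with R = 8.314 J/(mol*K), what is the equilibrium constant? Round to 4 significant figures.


dG is in kJ/mol; multiply by 1000 to match R in J/(mol*K).
RT = 8.314 * 251 = 2086.814 J/mol
exponent = -dG*1000 / (RT) = -(-13.52*1000) / 2086.814 = 6.47877578
K = exp(6.47877578)
K = 651.17328, rounded to 4 significant figures:

651.2


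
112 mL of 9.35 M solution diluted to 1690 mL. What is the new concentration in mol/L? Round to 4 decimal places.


Dilution: M1*V1 = M2*V2, solve for M2.
M2 = M1*V1 / V2
M2 = 9.35 * 112 / 1690
M2 = 1047.2 / 1690
M2 = 0.61964497 mol/L, rounded to 4 dp:

0.6196 mol/L


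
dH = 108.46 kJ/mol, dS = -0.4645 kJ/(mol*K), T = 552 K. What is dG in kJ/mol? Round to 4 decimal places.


Gibbs: dG = dH - T*dS (consistent units, dS already in kJ/(mol*K)).
T*dS = 552 * -0.4645 = -256.404
dG = 108.46 - (-256.404)
dG = 364.864 kJ/mol, rounded to 4 dp:

364.8640 kJ/mol


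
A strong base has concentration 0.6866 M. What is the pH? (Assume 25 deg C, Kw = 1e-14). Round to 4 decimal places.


A strong base dissociates completely, so [OH-] equals the given concentration.
pOH = -log10([OH-]) = -log10(0.6866) = 0.163296
pH = 14 - pOH = 14 - 0.163296
pH = 13.836704, rounded to 4 dp:

13.8367


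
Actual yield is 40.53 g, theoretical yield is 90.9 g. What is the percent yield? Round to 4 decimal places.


% yield = 100 * actual / theoretical
% yield = 100 * 40.53 / 90.9
% yield = 44.58745875 %, rounded to 4 dp:

44.5875 %


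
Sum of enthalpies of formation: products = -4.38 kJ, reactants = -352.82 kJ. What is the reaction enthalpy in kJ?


dH_rxn = sum(dH_f products) - sum(dH_f reactants)
dH_rxn = -4.38 - (-352.82)
dH_rxn = 348.44 kJ:

348.44 kJ


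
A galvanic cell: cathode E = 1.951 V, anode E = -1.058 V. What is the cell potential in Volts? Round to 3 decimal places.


Standard cell potential: E_cell = E_cathode - E_anode.
E_cell = 1.951 - (-1.058)
E_cell = 3.009 V, rounded to 3 dp:

3.009 V


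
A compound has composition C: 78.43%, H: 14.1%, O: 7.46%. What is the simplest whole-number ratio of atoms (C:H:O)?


Assume 100 g of compound, divide each mass% by atomic mass to get moles, then normalize by the smallest to get a raw atom ratio.
Moles per 100 g: C: 78.43/12.011 = 6.5298, H: 14.1/1.008 = 13.9881, O: 7.46/15.999 = 0.4663
Raw ratio (divide by min = 0.4663): C: 14.004, H: 29.999, O: 1.0
Multiply by 1 to clear fractions: C: 14.004 ~= 14, H: 29.999 ~= 30, O: 1.0 ~= 1
Reduce by GCD to get the simplest whole-number ratio:

14:30:1


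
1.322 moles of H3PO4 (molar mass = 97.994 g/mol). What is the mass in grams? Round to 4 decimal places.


mass = n * M
mass = 1.322 * 97.994
mass = 129.548068 g, rounded to 4 dp:

129.5481 g


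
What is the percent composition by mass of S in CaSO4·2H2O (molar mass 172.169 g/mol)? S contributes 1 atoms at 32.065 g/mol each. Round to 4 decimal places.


pct = 100 * (n_elem * M_elem) / M_total
mass_contribution = 1 * 32.065 = 32.065 g/mol
pct = 100 * 32.065 / 172.169
pct = 18.62414256 %, rounded to 4 dp:

18.6241 %


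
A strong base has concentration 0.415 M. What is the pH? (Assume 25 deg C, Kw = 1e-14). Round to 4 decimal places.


A strong base dissociates completely, so [OH-] equals the given concentration.
pOH = -log10([OH-]) = -log10(0.415) = 0.381952
pH = 14 - pOH = 14 - 0.381952
pH = 13.618048, rounded to 4 dp:

13.6180


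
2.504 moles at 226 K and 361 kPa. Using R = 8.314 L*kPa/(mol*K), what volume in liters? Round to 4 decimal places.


PV = nRT, solve for V = nRT / P.
nRT = 2.504 * 8.314 * 226 = 4704.9259
V = 4704.9259 / 361
V = 13.03303573 L, rounded to 4 dp:

13.0330 L


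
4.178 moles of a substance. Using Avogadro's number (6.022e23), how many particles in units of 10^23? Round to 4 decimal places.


N = n * NA, then divide by 1e23 for the requested units.
N / 1e23 = n * 6.022
N / 1e23 = 4.178 * 6.022
N / 1e23 = 25.159916, rounded to 4 dp:

25.1599


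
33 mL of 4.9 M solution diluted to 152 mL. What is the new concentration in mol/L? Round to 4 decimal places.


Dilution: M1*V1 = M2*V2, solve for M2.
M2 = M1*V1 / V2
M2 = 4.9 * 33 / 152
M2 = 161.7 / 152
M2 = 1.06381579 mol/L, rounded to 4 dp:

1.0638 mol/L


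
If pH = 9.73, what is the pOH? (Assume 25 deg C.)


At 25 deg C, pH + pOH = 14.
pOH = 14 - pH = 14 - 9.73
pOH = 4.27:

4.27


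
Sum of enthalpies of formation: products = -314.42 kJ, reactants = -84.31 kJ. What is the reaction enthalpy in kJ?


dH_rxn = sum(dH_f products) - sum(dH_f reactants)
dH_rxn = -314.42 - (-84.31)
dH_rxn = -230.11 kJ:

-230.11 kJ


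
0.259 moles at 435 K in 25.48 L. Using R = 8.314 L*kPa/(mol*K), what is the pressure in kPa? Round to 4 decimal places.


PV = nRT, solve for P = nRT / V.
nRT = 0.259 * 8.314 * 435 = 936.6968
P = 936.6968 / 25.48
P = 36.76204082 kPa, rounded to 4 dp:

36.7620 kPa


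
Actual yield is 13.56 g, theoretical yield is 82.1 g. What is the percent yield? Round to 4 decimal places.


% yield = 100 * actual / theoretical
% yield = 100 * 13.56 / 82.1
% yield = 16.51644336 %, rounded to 4 dp:

16.5164 %


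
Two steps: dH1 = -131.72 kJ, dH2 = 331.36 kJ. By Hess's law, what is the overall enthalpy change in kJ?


Hess's law: enthalpy is a state function, so add the step enthalpies.
dH_total = dH1 + dH2 = -131.72 + (331.36)
dH_total = 199.64 kJ:

199.64 kJ


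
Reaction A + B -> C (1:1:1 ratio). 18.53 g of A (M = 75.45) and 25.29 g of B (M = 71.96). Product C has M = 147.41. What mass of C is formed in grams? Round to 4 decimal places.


Find moles of each reactant; the smaller value is the limiting reagent in a 1:1:1 reaction, so moles_C equals moles of the limiter.
n_A = mass_A / M_A = 18.53 / 75.45 = 0.245593 mol
n_B = mass_B / M_B = 25.29 / 71.96 = 0.351445 mol
Limiting reagent: A (smaller), n_limiting = 0.245593 mol
mass_C = n_limiting * M_C = 0.245593 * 147.41
mass_C = 36.20286413 g, rounded to 4 dp:

36.2029 g


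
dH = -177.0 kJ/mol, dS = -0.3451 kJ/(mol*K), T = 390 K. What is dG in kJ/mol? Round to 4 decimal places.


Gibbs: dG = dH - T*dS (consistent units, dS already in kJ/(mol*K)).
T*dS = 390 * -0.3451 = -134.589
dG = -177.0 - (-134.589)
dG = -42.411 kJ/mol, rounded to 4 dp:

-42.4110 kJ/mol


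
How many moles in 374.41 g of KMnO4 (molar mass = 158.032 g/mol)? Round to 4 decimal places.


n = mass / M
n = 374.41 / 158.032
n = 2.36920371 mol, rounded to 4 dp:

2.3692 mol


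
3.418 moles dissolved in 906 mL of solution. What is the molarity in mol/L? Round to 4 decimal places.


Convert volume to liters: V_L = V_mL / 1000.
V_L = 906 / 1000 = 0.906 L
M = n / V_L = 3.418 / 0.906
M = 3.77262693 mol/L, rounded to 4 dp:

3.7726 mol/L


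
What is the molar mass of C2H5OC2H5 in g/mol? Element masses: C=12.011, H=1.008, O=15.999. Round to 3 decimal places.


M = sum(count * atomic_mass) over atoms.
M = 4*12.011 + 10*1.008 + 1*15.999
M = 48.044 + 10.08 + 15.999
M = 74.123 g/mol, rounded to 3 dp:

74.123 g/mol


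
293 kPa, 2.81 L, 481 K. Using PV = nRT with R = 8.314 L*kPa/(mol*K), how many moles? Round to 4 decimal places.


PV = nRT, solve for n = PV / (RT).
PV = 293 * 2.81 = 823.33
RT = 8.314 * 481 = 3999.034
n = 823.33 / 3999.034
n = 0.20588222 mol, rounded to 4 dp:

0.2059 mol


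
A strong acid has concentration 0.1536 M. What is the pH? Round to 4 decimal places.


A strong acid dissociates completely, so [H+] equals the given concentration.
pH = -log10([H+]) = -log10(0.1536)
pH = 0.81360878, rounded to 4 dp:

0.8136


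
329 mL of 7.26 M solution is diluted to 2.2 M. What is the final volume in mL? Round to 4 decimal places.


Dilution: M1*V1 = M2*V2, solve for V2.
V2 = M1*V1 / M2
V2 = 7.26 * 329 / 2.2
V2 = 2388.54 / 2.2
V2 = 1085.7 mL, rounded to 4 dp:

1085.7000 mL


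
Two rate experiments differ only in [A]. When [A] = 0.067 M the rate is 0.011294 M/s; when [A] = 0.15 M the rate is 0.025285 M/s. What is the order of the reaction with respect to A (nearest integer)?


Rate is proportional to [A]^n, so rate2/rate1 = ([A]2/[A]1)^n. Take logs to solve for n.
rate2/rate1 = 0.025285 / 0.011294 = 2.2388
[A]2/[A]1 = 0.15 / 0.067 = 2.2388
n = ln(2.2388) / ln(2.2388) = 1.0
Nearest integer order:

1


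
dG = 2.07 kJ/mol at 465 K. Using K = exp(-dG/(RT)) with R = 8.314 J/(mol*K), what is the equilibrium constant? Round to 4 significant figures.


dG is in kJ/mol; multiply by 1000 to match R in J/(mol*K).
RT = 8.314 * 465 = 3866.01 J/mol
exponent = -dG*1000 / (RT) = -(2.07*1000) / 3866.01 = -0.53543576
K = exp(-0.53543576)
K = 0.58541413, rounded to 4 significant figures:

0.5854


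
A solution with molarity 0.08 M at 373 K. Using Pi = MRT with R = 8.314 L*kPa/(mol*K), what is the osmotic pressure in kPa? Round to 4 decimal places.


Osmotic pressure (van't Hoff): Pi = M*R*T.
RT = 8.314 * 373 = 3101.122
Pi = 0.08 * 3101.122
Pi = 248.08976 kPa, rounded to 4 dp:

248.0898 kPa


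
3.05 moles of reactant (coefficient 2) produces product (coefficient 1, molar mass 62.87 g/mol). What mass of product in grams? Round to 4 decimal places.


Use the coefficient ratio to convert reactant moles to product moles, then multiply by the product's molar mass.
moles_P = moles_R * (coeff_P / coeff_R) = 3.05 * (1/2) = 1.525
mass_P = moles_P * M_P = 1.525 * 62.87
mass_P = 95.87675 g, rounded to 4 dp:

95.8768 g


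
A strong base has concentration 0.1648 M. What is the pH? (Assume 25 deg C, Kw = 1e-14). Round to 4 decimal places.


A strong base dissociates completely, so [OH-] equals the given concentration.
pOH = -log10([OH-]) = -log10(0.1648) = 0.783043
pH = 14 - pOH = 14 - 0.783043
pH = 13.216957, rounded to 4 dp:

13.2170


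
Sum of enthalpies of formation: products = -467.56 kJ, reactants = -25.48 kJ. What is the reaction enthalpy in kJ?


dH_rxn = sum(dH_f products) - sum(dH_f reactants)
dH_rxn = -467.56 - (-25.48)
dH_rxn = -442.08 kJ:

-442.08 kJ


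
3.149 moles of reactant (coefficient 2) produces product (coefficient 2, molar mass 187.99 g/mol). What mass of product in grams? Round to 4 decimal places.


Use the coefficient ratio to convert reactant moles to product moles, then multiply by the product's molar mass.
moles_P = moles_R * (coeff_P / coeff_R) = 3.149 * (2/2) = 3.149
mass_P = moles_P * M_P = 3.149 * 187.99
mass_P = 591.98051 g, rounded to 4 dp:

591.9805 g


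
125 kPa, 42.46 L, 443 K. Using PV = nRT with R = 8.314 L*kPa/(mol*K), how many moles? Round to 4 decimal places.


PV = nRT, solve for n = PV / (RT).
PV = 125 * 42.46 = 5307.5
RT = 8.314 * 443 = 3683.102
n = 5307.5 / 3683.102
n = 1.44104073 mol, rounded to 4 dp:

1.4410 mol


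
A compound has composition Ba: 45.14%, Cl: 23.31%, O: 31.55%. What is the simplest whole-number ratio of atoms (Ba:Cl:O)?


Assume 100 g of compound, divide each mass% by atomic mass to get moles, then normalize by the smallest to get a raw atom ratio.
Moles per 100 g: Ba: 45.14/137.327 = 0.3287, Cl: 23.31/35.453 = 0.6575, O: 31.55/15.999 = 1.972
Raw ratio (divide by min = 0.3287): Ba: 1.0, Cl: 2.0, O: 5.999
Multiply by 1 to clear fractions: Ba: 1.0 ~= 1, Cl: 2.0 ~= 2, O: 5.999 ~= 6
Reduce by GCD to get the simplest whole-number ratio:

1:2:6


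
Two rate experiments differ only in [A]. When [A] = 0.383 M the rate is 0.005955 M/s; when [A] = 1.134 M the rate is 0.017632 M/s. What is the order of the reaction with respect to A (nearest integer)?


Rate is proportional to [A]^n, so rate2/rate1 = ([A]2/[A]1)^n. Take logs to solve for n.
rate2/rate1 = 0.017632 / 0.005955 = 2.9609
[A]2/[A]1 = 1.134 / 0.383 = 2.9608
n = ln(2.9609) / ln(2.9608) = 1.0
Nearest integer order:

1


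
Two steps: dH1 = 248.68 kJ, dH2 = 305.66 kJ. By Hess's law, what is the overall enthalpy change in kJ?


Hess's law: enthalpy is a state function, so add the step enthalpies.
dH_total = dH1 + dH2 = 248.68 + (305.66)
dH_total = 554.34 kJ:

554.34 kJ


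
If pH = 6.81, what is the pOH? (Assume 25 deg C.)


At 25 deg C, pH + pOH = 14.
pOH = 14 - pH = 14 - 6.81
pOH = 7.19:

7.19


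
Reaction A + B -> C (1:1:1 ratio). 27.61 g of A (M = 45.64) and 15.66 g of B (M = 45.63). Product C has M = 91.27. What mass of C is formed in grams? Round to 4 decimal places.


Find moles of each reactant; the smaller value is the limiting reagent in a 1:1:1 reaction, so moles_C equals moles of the limiter.
n_A = mass_A / M_A = 27.61 / 45.64 = 0.604952 mol
n_B = mass_B / M_B = 15.66 / 45.63 = 0.343195 mol
Limiting reagent: B (smaller), n_limiting = 0.343195 mol
mass_C = n_limiting * M_C = 0.343195 * 91.27
mass_C = 31.32340765 g, rounded to 4 dp:

31.3234 g


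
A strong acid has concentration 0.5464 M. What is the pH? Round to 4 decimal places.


A strong acid dissociates completely, so [H+] equals the given concentration.
pH = -log10([H+]) = -log10(0.5464)
pH = 0.26248931, rounded to 4 dp:

0.2625


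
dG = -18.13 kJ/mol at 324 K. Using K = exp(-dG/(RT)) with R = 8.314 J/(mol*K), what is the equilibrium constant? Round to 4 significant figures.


dG is in kJ/mol; multiply by 1000 to match R in J/(mol*K).
RT = 8.314 * 324 = 2693.736 J/mol
exponent = -dG*1000 / (RT) = -(-18.13*1000) / 2693.736 = 6.73042941
K = exp(6.73042941)
K = 837.50682, rounded to 4 significant figures:

837.5


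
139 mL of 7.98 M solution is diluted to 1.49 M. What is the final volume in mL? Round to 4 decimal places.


Dilution: M1*V1 = M2*V2, solve for V2.
V2 = M1*V1 / M2
V2 = 7.98 * 139 / 1.49
V2 = 1109.22 / 1.49
V2 = 744.44295302 mL, rounded to 4 dp:

744.4430 mL


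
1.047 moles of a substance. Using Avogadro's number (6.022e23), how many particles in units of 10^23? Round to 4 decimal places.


N = n * NA, then divide by 1e23 for the requested units.
N / 1e23 = n * 6.022
N / 1e23 = 1.047 * 6.022
N / 1e23 = 6.305034, rounded to 4 dp:

6.3050


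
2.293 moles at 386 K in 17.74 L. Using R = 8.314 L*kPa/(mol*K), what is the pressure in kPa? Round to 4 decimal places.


PV = nRT, solve for P = nRT / V.
nRT = 2.293 * 8.314 * 386 = 7358.7048
P = 7358.7048 / 17.74
P = 414.8086133 kPa, rounded to 4 dp:

414.8086 kPa


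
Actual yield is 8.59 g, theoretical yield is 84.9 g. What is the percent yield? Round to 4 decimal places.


% yield = 100 * actual / theoretical
% yield = 100 * 8.59 / 84.9
% yield = 10.11778563 %, rounded to 4 dp:

10.1178 %


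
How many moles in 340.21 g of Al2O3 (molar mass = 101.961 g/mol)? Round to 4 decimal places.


n = mass / M
n = 340.21 / 101.961
n = 3.33666794 mol, rounded to 4 dp:

3.3367 mol


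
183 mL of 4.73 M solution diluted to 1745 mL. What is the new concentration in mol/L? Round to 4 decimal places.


Dilution: M1*V1 = M2*V2, solve for M2.
M2 = M1*V1 / V2
M2 = 4.73 * 183 / 1745
M2 = 865.59 / 1745
M2 = 0.49604011 mol/L, rounded to 4 dp:

0.4960 mol/L


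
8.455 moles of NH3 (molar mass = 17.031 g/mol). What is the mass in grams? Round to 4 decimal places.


mass = n * M
mass = 8.455 * 17.031
mass = 143.997105 g, rounded to 4 dp:

143.9971 g


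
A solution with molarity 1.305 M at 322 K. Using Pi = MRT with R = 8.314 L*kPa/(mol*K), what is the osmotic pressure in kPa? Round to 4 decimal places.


Osmotic pressure (van't Hoff): Pi = M*R*T.
RT = 8.314 * 322 = 2677.108
Pi = 1.305 * 2677.108
Pi = 3493.62594 kPa, rounded to 4 dp:

3493.6259 kPa


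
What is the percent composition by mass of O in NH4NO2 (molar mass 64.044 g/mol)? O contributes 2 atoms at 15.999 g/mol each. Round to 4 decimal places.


pct = 100 * (n_elem * M_elem) / M_total
mass_contribution = 2 * 15.999 = 31.998 g/mol
pct = 100 * 31.998 / 64.044
pct = 49.96252576 %, rounded to 4 dp:

49.9625 %


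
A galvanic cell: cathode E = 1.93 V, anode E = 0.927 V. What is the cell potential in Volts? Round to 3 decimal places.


Standard cell potential: E_cell = E_cathode - E_anode.
E_cell = 1.93 - (0.927)
E_cell = 1.003 V, rounded to 3 dp:

1.003 V


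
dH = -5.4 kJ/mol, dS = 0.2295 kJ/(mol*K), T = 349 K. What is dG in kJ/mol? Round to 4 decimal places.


Gibbs: dG = dH - T*dS (consistent units, dS already in kJ/(mol*K)).
T*dS = 349 * 0.2295 = 80.0955
dG = -5.4 - (80.0955)
dG = -85.4955 kJ/mol, rounded to 4 dp:

-85.4955 kJ/mol


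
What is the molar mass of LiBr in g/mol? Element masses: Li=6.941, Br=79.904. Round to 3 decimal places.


M = sum(count * atomic_mass) over atoms.
M = 1*6.941 + 1*79.904
M = 6.941 + 79.904
M = 86.845 g/mol, rounded to 3 dp:

86.845 g/mol


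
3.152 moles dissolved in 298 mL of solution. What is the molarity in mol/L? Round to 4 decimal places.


Convert volume to liters: V_L = V_mL / 1000.
V_L = 298 / 1000 = 0.298 L
M = n / V_L = 3.152 / 0.298
M = 10.57718121 mol/L, rounded to 4 dp:

10.5772 mol/L


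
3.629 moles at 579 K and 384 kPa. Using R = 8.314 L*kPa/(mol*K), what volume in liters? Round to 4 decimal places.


PV = nRT, solve for V = nRT / P.
nRT = 3.629 * 8.314 * 579 = 17469.302
V = 17469.302 / 384
V = 45.49297396 L, rounded to 4 dp:

45.4930 L


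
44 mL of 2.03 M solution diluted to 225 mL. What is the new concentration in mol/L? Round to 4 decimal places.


Dilution: M1*V1 = M2*V2, solve for M2.
M2 = M1*V1 / V2
M2 = 2.03 * 44 / 225
M2 = 89.32 / 225
M2 = 0.39697778 mol/L, rounded to 4 dp:

0.3970 mol/L


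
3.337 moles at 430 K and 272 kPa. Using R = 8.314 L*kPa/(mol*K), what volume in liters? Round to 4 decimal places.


PV = nRT, solve for V = nRT / P.
nRT = 3.337 * 8.314 * 430 = 11929.8417
V = 11929.8417 / 272
V = 43.85971213 L, rounded to 4 dp:

43.8597 L


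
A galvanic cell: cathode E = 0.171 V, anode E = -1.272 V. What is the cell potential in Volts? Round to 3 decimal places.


Standard cell potential: E_cell = E_cathode - E_anode.
E_cell = 0.171 - (-1.272)
E_cell = 1.443 V, rounded to 3 dp:

1.443 V


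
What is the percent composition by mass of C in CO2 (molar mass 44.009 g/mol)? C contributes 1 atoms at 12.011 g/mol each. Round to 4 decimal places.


pct = 100 * (n_elem * M_elem) / M_total
mass_contribution = 1 * 12.011 = 12.011 g/mol
pct = 100 * 12.011 / 44.009
pct = 27.29214479 %, rounded to 4 dp:

27.2921 %


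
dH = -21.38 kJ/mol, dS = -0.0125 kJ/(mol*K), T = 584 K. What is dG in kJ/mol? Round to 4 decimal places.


Gibbs: dG = dH - T*dS (consistent units, dS already in kJ/(mol*K)).
T*dS = 584 * -0.0125 = -7.3
dG = -21.38 - (-7.3)
dG = -14.08 kJ/mol, rounded to 4 dp:

-14.0800 kJ/mol


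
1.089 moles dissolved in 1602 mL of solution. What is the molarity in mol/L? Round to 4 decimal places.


Convert volume to liters: V_L = V_mL / 1000.
V_L = 1602 / 1000 = 1.602 L
M = n / V_L = 1.089 / 1.602
M = 0.67977528 mol/L, rounded to 4 dp:

0.6798 mol/L


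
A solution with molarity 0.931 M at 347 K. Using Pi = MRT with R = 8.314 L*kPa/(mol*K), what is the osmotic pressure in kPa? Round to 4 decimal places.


Osmotic pressure (van't Hoff): Pi = M*R*T.
RT = 8.314 * 347 = 2884.958
Pi = 0.931 * 2884.958
Pi = 2685.895898 kPa, rounded to 4 dp:

2685.8959 kPa


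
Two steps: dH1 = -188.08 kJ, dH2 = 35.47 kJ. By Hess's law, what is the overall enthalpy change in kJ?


Hess's law: enthalpy is a state function, so add the step enthalpies.
dH_total = dH1 + dH2 = -188.08 + (35.47)
dH_total = -152.61 kJ:

-152.61 kJ


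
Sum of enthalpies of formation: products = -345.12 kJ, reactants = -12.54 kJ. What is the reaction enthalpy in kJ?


dH_rxn = sum(dH_f products) - sum(dH_f reactants)
dH_rxn = -345.12 - (-12.54)
dH_rxn = -332.58 kJ:

-332.58 kJ


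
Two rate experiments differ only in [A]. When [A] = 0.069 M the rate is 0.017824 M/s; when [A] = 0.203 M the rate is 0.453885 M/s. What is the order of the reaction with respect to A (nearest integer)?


Rate is proportional to [A]^n, so rate2/rate1 = ([A]2/[A]1)^n. Take logs to solve for n.
rate2/rate1 = 0.453885 / 0.017824 = 25.4648
[A]2/[A]1 = 0.203 / 0.069 = 2.942
n = ln(25.4648) / ln(2.942) = 3.0
Nearest integer order:

3


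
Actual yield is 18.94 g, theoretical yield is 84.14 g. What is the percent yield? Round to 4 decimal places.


% yield = 100 * actual / theoretical
% yield = 100 * 18.94 / 84.14
% yield = 22.51010221 %, rounded to 4 dp:

22.5101 %


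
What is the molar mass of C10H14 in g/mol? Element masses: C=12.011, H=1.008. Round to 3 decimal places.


M = sum(count * atomic_mass) over atoms.
M = 10*12.011 + 14*1.008
M = 120.11 + 14.112
M = 134.222 g/mol, rounded to 3 dp:

134.222 g/mol


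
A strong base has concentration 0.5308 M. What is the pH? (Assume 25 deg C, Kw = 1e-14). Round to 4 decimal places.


A strong base dissociates completely, so [OH-] equals the given concentration.
pOH = -log10([OH-]) = -log10(0.5308) = 0.275069
pH = 14 - pOH = 14 - 0.275069
pH = 13.724931, rounded to 4 dp:

13.7249


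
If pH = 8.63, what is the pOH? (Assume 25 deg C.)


At 25 deg C, pH + pOH = 14.
pOH = 14 - pH = 14 - 8.63
pOH = 5.37:

5.37


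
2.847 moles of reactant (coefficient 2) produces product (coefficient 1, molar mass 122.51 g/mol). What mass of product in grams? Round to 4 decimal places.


Use the coefficient ratio to convert reactant moles to product moles, then multiply by the product's molar mass.
moles_P = moles_R * (coeff_P / coeff_R) = 2.847 * (1/2) = 1.4235
mass_P = moles_P * M_P = 1.4235 * 122.51
mass_P = 174.392985 g, rounded to 4 dp:

174.3930 g


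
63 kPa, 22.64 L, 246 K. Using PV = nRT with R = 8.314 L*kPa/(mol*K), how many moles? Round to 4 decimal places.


PV = nRT, solve for n = PV / (RT).
PV = 63 * 22.64 = 1426.32
RT = 8.314 * 246 = 2045.244
n = 1426.32 / 2045.244
n = 0.69738378 mol, rounded to 4 dp:

0.6974 mol


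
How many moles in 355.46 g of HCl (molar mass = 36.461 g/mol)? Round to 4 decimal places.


n = mass / M
n = 355.46 / 36.461
n = 9.74904693 mol, rounded to 4 dp:

9.7490 mol
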